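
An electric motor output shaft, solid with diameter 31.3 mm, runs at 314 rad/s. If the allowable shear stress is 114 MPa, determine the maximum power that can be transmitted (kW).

J = πd⁴/32 = π(0.0313)⁴/32 = 9.423×10^-8 m⁴.
T_max = τ_allow·J/r = 1.14×10^8 × 9.423×10^-8 / 0.0157 = 686.4 N·m.
ω = 314 rad/s, so P_max = T_max·ω = 2.155×10^5 W.

216 kW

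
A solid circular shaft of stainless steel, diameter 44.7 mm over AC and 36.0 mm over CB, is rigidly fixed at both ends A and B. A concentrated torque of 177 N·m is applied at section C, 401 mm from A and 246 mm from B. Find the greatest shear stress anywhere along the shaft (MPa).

7.86 MPa

Compatibility: T_A·a/J_AC = T_B·b/J_CB with T_A + T_B = T₀.
J_AC = 3.92×10^-7 m⁴, J_CB = 1.65×10^-7 m⁴, so T_A = T₀·(J_AC/a)/((J_AC/a)+(J_CB/b)) = 105.0 N·m, T_B = 72.00 N·m.
τ in each portion: τ_AC = 5.99×10^6 Pa, τ_CB = 7.86×10^6 Pa; maximum is in CB.
τ_max = T_CB·r/J = 72.00·0.0180/1.65×10^-7 = 7.860×10^6 Pa.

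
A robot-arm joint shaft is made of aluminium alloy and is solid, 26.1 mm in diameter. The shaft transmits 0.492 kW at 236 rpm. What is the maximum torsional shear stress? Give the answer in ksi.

ω = 2π·236/60 = 24.71 rad/s, so T = P/ω = 0.492×10³ / 24.71 = 19.91 N·m.
J = πd⁴/32 = π(0.0261)⁴/32 = 4.556×10^-8 m⁴.
τ_max = T·r/J = 19.91 × 0.0131 / 4.556×10^-8 = 5.703×10^6 Pa.

0.827 ksi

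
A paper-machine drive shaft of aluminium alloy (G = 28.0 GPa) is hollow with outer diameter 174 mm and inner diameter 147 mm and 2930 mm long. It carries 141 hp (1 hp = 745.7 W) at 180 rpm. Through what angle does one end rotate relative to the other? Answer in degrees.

ω = 2π·180/60 = 18.85 rad/s, so T = P/ω = 141×745.7 / 18.85 = 5578 N·m.
J = π(d_o⁴ − d_i⁴)/32 = π(0.174⁴ − 0.147⁴)/32 = 4.415×10^-5 m⁴.
θ = T·L/(G·J) = 5578 × 2.93 / (28.0×10⁹ × 4.415×10^-5) = 0.01322 rad.

0.758°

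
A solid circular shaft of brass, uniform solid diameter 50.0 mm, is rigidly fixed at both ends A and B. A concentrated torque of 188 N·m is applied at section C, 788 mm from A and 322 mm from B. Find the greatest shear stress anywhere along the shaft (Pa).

With uniform GJ and both ends fixed, compatibility θ_AC = θ_CB gives T_A·a = T_B·b, together with T_A + T_B = T₀.
T_A = T₀·b/(a+b) = 188.0·322/1110 = 54.54 N·m; T_B = 133.5 N·m.
τ in each portion: τ_AC = 2.22×10^6 Pa, τ_CB = 5.44×10^6 Pa; maximum is in CB.
τ_max = T_CB·r/J = 133.5·0.0250/6.14×10^-7 = 5.438×10^6 Pa.

5.44e6 Pa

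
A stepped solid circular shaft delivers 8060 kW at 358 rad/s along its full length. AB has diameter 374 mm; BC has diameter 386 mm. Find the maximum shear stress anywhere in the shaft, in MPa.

ω = 358 rad/s, so T = P/ω = 8060×10³ / 358.0 = 22510 N·m.
Under the same torque, τ_max = 16T/(πd³) is largest where d is smallest — segment AB (d = 374 mm).
τ_max = 16·22510/(π·(0.374)³) = 2.192×10^6 Pa.

2.19 MPa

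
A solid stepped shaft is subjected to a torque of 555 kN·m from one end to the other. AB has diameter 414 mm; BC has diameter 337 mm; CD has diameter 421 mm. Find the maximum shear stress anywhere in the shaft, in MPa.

Under the same torque, τ_max = 16T/(πd³) is largest where d is smallest — segment BC (d = 337 mm).
τ_max = 16·555000/(π·(0.337)³) = 7.385×10^7 Pa.

73.9 MPa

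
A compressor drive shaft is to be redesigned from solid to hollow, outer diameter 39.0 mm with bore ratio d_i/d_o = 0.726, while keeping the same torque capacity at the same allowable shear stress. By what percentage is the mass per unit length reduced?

41.2 %

Equal τ_max and T ⇒ the solid shaft needs d_s³ = d_o³(1−k⁴), so d_s = 39.0·(1−0.726⁴)^(1/3) = 34.99 mm.
Area ratio A_h/A_s = d_o²(1−k²)/d_s² = (1−k²)/(1−k⁴)^(2/3) = 0.5875.
Mass saving = 1 − 0.5875 = 41.2 %.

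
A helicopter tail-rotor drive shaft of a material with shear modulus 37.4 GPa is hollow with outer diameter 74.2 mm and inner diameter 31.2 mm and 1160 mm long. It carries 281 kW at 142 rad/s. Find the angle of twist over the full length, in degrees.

ω = 142 rad/s, so T = P/ω = 281×10³ / 142.0 = 1979 N·m.
J = π(d_o⁴ − d_i⁴)/32 = π(0.0742⁴ − 0.0312⁴)/32 = 2.883×10^-6 m⁴.
θ = T·L/(G·J) = 1979 × 1.16 / (37.4×10⁹ × 2.883×10^-6) = 0.02129 rad.

1.22°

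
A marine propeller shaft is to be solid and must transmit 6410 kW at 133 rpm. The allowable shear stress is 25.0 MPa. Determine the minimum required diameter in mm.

454 mm

ω = 2π·133/60 = 13.93 rad/s, so T = P/ω = 6410×10³ / 13.93 = 460200 N·m.
For a solid shaft τ_max = 16T/(πd³), so d = (16T/(π τ_allow))^(1/3) = (16·460200/(π·2.50×10^7))^(1/3) = 0.4543 m.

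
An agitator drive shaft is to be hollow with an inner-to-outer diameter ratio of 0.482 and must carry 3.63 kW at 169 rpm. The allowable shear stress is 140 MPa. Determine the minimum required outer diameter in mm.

ω = 2π·169/60 = 17.70 rad/s, so T = P/ω = 3.63×10³ / 17.70 = 205.1 N·m.
For a hollow shaft with d_i/d_o = 0.482: τ_max = 16T/(π d_o³ (1−k⁴)), so d_o = [16T/(π τ_allow (1−k⁴))]^(1/3) = [16·205.1/(π·1.40×10^8·0.9460)]^(1/3) = 0.01991 m.

19.9 mm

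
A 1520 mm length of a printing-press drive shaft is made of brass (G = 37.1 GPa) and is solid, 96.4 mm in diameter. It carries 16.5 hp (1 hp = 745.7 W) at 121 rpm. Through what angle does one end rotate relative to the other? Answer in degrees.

ω = 2π·121/60 = 12.67 rad/s, so T = P/ω = 16.5×745.7 / 12.67 = 971.0 N·m.
J = πd⁴/32 = π(0.0964)⁴/32 = 8.478×10^-6 m⁴.
θ = T·L/(G·J) = 971.0 × 1.52 / (37.1×10⁹ × 8.478×10^-6) = 4.692×10^-3 rad.

0.269°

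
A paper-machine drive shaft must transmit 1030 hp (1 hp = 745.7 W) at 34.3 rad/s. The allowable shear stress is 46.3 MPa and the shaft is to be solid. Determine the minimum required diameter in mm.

ω = 34.3 rad/s, so T = P/ω = 1030×745.7 / 34.30 = 22390 N·m.
For a solid shaft τ_max = 16T/(πd³), so d = (16T/(π τ_allow))^(1/3) = (16·22390/(π·4.63×10^7))^(1/3) = 0.1351 m.

135 mm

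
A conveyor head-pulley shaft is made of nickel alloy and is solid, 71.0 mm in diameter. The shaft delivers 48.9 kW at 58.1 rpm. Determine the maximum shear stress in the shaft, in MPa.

114 MPa

ω = 2π·58.1/60 = 6.084 rad/s, so T = P/ω = 48.9×10³ / 6.084 = 8037 N·m.
J = πd⁴/32 = π(0.0710)⁴/32 = 2.495×10^-6 m⁴.
τ_max = T·r/J = 8037 × 0.0355 / 2.495×10^-6 = 1.144×10^8 Pa.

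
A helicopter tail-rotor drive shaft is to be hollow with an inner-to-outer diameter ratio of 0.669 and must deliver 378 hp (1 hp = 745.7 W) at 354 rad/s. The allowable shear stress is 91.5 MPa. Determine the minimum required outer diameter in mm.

ω = 354 rad/s, so T = P/ω = 378×745.7 / 354.0 = 796.3 N·m.
For a hollow shaft with d_i/d_o = 0.669: τ_max = 16T/(π d_o³ (1−k⁴)), so d_o = [16T/(π τ_allow (1−k⁴))]^(1/3) = [16·796.3/(π·9.15×10^7·0.7997)]^(1/3) = 0.03813 m.

38.1 mm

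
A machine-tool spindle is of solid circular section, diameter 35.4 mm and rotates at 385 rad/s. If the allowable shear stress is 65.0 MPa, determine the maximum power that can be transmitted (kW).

218 kW

J = πd⁴/32 = π(0.0354)⁴/32 = 1.542×10^-7 m⁴.
T_max = τ_allow·J/r = 6.50×10^7 × 1.542×10^-7 / 0.0177 = 566.2 N·m.
ω = 385 rad/s, so P_max = T_max·ω = 2.180×10^5 W.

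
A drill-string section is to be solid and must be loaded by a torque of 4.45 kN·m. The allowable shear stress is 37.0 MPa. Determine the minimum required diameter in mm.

84.9 mm

For a solid shaft τ_max = 16T/(πd³), so d = (16T/(π τ_allow))^(1/3) = (16·4450/(π·3.70×10^7))^(1/3) = 0.08493 m.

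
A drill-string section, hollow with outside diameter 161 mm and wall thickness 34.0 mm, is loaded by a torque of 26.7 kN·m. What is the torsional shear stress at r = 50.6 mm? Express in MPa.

J = π(d_o⁴ − d_i⁴)/32 = π(0.161⁴ − 0.0930⁴)/32 = 5.862×10^-5 m⁴.
Shear stress varies linearly with radius: τ = T·r/J = 26700 × 0.0506 / 5.862×10^-5 = 2.305×10^7 Pa.

23.0 MPa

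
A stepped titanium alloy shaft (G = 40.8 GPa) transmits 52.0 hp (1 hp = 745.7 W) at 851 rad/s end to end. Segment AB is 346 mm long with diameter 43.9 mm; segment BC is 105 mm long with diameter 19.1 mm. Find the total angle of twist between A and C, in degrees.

ω = 851 rad/s, so T = P/ω = 52.0×745.7 / 851.0 = 45.57 N·m.
J_AB = π(0.0439)⁴/32 = 3.65×10^-7 m⁴; J_BC = π(0.0191)⁴/32 = 1.31×10^-8 m⁴.
θ = (T/G)·Σ L_i/J_i = (45.57/40.8×10⁹)·(0.346/3.65×10^-7 + 0.105/1.31×10^-8) = 0.01003 rad.

0.575°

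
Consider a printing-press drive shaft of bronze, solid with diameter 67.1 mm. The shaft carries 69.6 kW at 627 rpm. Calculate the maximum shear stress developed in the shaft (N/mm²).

ω = 2π·627/60 = 65.66 rad/s, so T = P/ω = 69.6×10³ / 65.66 = 1060 N·m.
J = πd⁴/32 = π(0.0671)⁴/32 = 1.990×10^-6 m⁴.
τ_max = T·r/J = 1060 × 0.0335 / 1.990×10^-6 = 1.787×10^7 Pa.

17.9 N/mm²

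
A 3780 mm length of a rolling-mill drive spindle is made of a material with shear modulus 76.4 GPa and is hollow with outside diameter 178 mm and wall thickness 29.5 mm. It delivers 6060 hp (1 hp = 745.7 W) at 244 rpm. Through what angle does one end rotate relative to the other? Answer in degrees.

6.36°

ω = 2π·244/60 = 25.55 rad/s, so T = P/ω = 6060×745.7 / 25.55 = 176900 N·m.
J = π(d_o⁴ − d_i⁴)/32 = π(0.178⁴ − 0.119⁴)/32 = 7.887×10^-5 m⁴.
θ = T·L/(G·J) = 176900 × 3.78 / (76.4×10⁹ × 7.887×10^-5) = 0.1109 rad.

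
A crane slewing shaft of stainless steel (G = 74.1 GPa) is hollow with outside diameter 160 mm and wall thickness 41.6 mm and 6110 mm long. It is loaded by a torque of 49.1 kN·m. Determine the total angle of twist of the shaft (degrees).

J = π(d_o⁴ − d_i⁴)/32 = π(0.160⁴ − 0.0768⁴)/32 = 6.092×10^-5 m⁴.
θ = T·L/(G·J) = 49100 × 6.11 / (74.1×10⁹ × 6.092×10^-5) = 0.06645 rad.

3.81°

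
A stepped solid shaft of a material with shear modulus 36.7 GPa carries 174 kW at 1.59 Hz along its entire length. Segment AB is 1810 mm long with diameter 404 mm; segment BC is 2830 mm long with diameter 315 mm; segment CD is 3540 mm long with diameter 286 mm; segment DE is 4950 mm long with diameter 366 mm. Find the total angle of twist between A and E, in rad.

ω = 2π·1.59 = 9.990 rad/s, so T = P/ω = 174×10³ / 9.990 = 17420 N·m.
J_AB = π(0.404)⁴/32 = 2.62×10^-3 m⁴; J_BC = π(0.315)⁴/32 = 9.67×10^-4 m⁴; J_CD = π(0.286)⁴/32 = 6.57×10^-4 m⁴; J_DE = π(0.366)⁴/32 = 1.76×10^-3 m⁴.
θ = (T/G)·Σ L_i/J_i = (17420/36.7×10⁹)·(1.81/2.62×10^-3 + 2.83/9.67×10^-4 + 3.54/6.57×10^-4 + 4.95/1.76×10^-3) = 5.609×10^-3 rad.

0.00561 rad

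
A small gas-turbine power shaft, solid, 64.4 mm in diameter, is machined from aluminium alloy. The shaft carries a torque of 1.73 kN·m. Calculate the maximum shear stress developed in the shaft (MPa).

J = πd⁴/32 = π(0.0644)⁴/32 = 1.689×10^-6 m⁴.
τ_max = T·r/J = 1730 × 0.0322 / 1.689×10^-6 = 3.299×10^7 Pa.

33.0 MPa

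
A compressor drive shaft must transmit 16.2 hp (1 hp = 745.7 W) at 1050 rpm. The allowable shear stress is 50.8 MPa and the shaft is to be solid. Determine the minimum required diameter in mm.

22.2 mm

ω = 2π·1050/60 = 110.0 rad/s, so T = P/ω = 16.2×745.7 / 110.0 = 109.9 N·m.
For a solid shaft τ_max = 16T/(πd³), so d = (16T/(π τ_allow))^(1/3) = (16·109.9/(π·5.08×10^7))^(1/3) = 0.02225 m.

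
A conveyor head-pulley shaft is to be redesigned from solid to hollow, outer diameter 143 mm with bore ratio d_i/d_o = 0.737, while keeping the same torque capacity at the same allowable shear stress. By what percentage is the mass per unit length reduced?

Equal τ_max and T ⇒ the solid shaft needs d_s³ = d_o³(1−k⁴), so d_s = 143·(1−0.737⁴)^(1/3) = 127.3 mm.
Area ratio A_h/A_s = d_o²(1−k²)/d_s² = (1−k²)/(1−k⁴)^(2/3) = 0.5767.
Mass saving = 1 − 0.5767 = 42.3 %.

42.3 %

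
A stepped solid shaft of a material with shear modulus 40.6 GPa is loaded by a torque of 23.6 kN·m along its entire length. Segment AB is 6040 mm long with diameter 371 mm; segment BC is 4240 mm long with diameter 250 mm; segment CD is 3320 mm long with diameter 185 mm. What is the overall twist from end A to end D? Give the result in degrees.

1.44°

J_AB = π(0.371)⁴/32 = 1.86×10^-3 m⁴; J_BC = π(0.250)⁴/32 = 3.83×10^-4 m⁴; J_CD = π(0.185)⁴/32 = 1.15×10^-4 m⁴.
θ = (T/G)·Σ L_i/J_i = (23600/40.6×10⁹)·(6.04/1.86×10^-3 + 4.24/3.83×10^-4 + 3.32/1.15×10^-4) = 0.02510 rad.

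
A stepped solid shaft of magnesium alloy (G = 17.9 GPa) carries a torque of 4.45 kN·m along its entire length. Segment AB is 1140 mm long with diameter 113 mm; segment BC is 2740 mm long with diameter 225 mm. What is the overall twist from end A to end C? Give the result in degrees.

J_AB = π(0.113)⁴/32 = 1.60×10^-5 m⁴; J_BC = π(0.225)⁴/32 = 2.52×10^-4 m⁴.
θ = (T/G)·Σ L_i/J_i = (4450/17.9×10⁹)·(1.14/1.60×10^-5 + 2.74/2.52×10^-4) = 0.02041 rad.

1.17°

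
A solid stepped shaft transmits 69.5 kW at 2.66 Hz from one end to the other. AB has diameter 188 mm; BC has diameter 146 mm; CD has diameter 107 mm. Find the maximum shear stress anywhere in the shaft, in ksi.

2.51 ksi

ω = 2π·2.66 = 16.71 rad/s, so T = P/ω = 69.5×10³ / 16.71 = 4158 N·m.
Under the same torque, τ_max = 16T/(πd³) is largest where d is smallest — segment CD (d = 107 mm).
τ_max = 16·4158/(π·(0.107)³) = 1.729×10^7 Pa.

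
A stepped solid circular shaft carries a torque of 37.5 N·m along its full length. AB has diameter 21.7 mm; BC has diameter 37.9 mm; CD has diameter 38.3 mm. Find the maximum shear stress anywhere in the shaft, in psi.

Under the same torque, τ_max = 16T/(πd³) is largest where d is smallest — segment AB (d = 21.7 mm).
τ_max = 16·37.50/(π·(0.0217)³) = 1.869×10^7 Pa.

2710 psi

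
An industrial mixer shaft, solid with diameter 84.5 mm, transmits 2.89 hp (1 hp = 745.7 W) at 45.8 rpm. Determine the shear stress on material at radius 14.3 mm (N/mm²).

ω = 2π·45.8/60 = 4.796 rad/s, so T = P/ω = 2.89×745.7 / 4.796 = 449.3 N·m.
J = πd⁴/32 = π(0.0845)⁴/32 = 5.005×10^-6 m⁴.
Shear stress varies linearly with radius: τ = T·r/J = 449.3 × 0.0143 / 5.005×10^-6 = 1.284×10^6 Pa.

1.28 N/mm²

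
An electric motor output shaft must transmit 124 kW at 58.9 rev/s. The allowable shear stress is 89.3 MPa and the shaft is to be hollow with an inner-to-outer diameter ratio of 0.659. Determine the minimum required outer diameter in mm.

28.7 mm

ω = 2π·58.9 = 370.1 rad/s, so T = P/ω = 124×10³ / 370.1 = 335.1 N·m.
For a hollow shaft with d_i/d_o = 0.659: τ_max = 16T/(π d_o³ (1−k⁴)), so d_o = [16T/(π τ_allow (1−k⁴))]^(1/3) = [16·335.1/(π·8.93×10^7·0.8114)]^(1/3) = 0.02866 m.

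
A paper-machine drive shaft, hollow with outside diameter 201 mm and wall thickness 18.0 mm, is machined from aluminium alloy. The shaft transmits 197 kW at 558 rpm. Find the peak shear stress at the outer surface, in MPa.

ω = 2π·558/60 = 58.43 rad/s, so T = P/ω = 197×10³ / 58.43 = 3371 N·m.
J = π(d_o⁴ − d_i⁴)/32 = π(0.201⁴ − 0.165⁴)/32 = 8.748×10^-5 m⁴.
τ_max = T·r/J = 3371 × 0.101 / 8.748×10^-5 = 3.873×10^6 Pa.

3.87 MPa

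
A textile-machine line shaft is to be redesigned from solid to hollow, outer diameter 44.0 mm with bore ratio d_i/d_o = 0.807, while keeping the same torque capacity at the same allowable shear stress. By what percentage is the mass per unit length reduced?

Equal τ_max and T ⇒ the solid shaft needs d_s³ = d_o³(1−k⁴), so d_s = 44.0·(1−0.807⁴)^(1/3) = 36.61 mm.
Area ratio A_h/A_s = d_o²(1−k²)/d_s² = (1−k²)/(1−k⁴)^(2/3) = 0.5038.
Mass saving = 1 − 0.5038 = 49.6 %.

49.6 %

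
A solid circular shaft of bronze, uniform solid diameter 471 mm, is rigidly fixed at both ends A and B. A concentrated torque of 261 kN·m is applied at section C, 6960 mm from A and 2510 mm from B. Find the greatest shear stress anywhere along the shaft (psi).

With uniform GJ and both ends fixed, compatibility θ_AC = θ_CB gives T_A·a = T_B·b, together with T_A + T_B = T₀.
T_A = T₀·b/(a+b) = 261000·2510/9470 = 69180 N·m; T_B = 191800 N·m.
τ in each portion: τ_AC = 3.37×10^6 Pa, τ_CB = 9.35×10^6 Pa; maximum is in CB.
τ_max = T_CB·r/J = 191800·0.235/4.83×10^-3 = 9.350×10^6 Pa.

1360 psi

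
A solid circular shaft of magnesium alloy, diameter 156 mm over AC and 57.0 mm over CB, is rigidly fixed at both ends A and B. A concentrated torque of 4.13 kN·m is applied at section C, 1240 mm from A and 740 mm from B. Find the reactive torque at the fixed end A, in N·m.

4010 N·m

Compatibility: T_A·a/J_AC = T_B·b/J_CB with T_A + T_B = T₀.
J_AC = 5.81×10^-5 m⁴, J_CB = 1.04×10^-6 m⁴, so T_A = T₀·(J_AC/a)/((J_AC/a)+(J_CB/b)) = 4010 N·m, T_B = 119.8 N·m.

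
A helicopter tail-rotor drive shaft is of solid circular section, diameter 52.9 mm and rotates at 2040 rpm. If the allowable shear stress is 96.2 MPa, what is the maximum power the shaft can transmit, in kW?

J = πd⁴/32 = π(0.0529)⁴/32 = 7.688×10^-7 m⁴.
T_max = τ_allow·J/r = 9.62×10^7 × 7.688×10^-7 / 0.0264 = 2796 N·m.
ω = 2π·2040/60 = 213.6 rad/s, so P_max = T_max·ω = 5.974×10^5 W.

597 kW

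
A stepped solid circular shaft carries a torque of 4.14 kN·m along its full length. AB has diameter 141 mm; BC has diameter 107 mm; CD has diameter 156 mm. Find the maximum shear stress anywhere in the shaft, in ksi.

Under the same torque, τ_max = 16T/(πd³) is largest where d is smallest — segment BC (d = 107 mm).
τ_max = 16·4140/(π·(0.107)³) = 1.721×10^7 Pa.

2.50 ksi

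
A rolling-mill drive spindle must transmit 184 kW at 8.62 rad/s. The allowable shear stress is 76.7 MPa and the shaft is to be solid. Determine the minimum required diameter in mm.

ω = 8.62 rad/s, so T = P/ω = 184×10³ / 8.620 = 21350 N·m.
For a solid shaft τ_max = 16T/(πd³), so d = (16T/(π τ_allow))^(1/3) = (16·21350/(π·7.67×10^7))^(1/3) = 0.1123 m.

112 mm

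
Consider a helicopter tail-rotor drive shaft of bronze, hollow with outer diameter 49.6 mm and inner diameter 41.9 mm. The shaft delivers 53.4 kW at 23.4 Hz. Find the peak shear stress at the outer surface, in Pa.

ω = 2π·23.4 = 147.0 rad/s, so T = P/ω = 53.4×10³ / 147.0 = 363.2 N·m.
J = π(d_o⁴ − d_i⁴)/32 = π(0.0496⁴ − 0.0419⁴)/32 = 2.916×10^-7 m⁴.
τ_max = T·r/J = 363.2 × 0.0248 / 2.916×10^-7 = 3.089×10^7 Pa.

3.09e7 Pa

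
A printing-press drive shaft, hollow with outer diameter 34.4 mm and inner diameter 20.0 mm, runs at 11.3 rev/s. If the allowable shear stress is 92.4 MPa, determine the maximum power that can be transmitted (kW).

J = π(d_o⁴ − d_i⁴)/32 = π(0.0344⁴ − 0.0200⁴)/32 = 1.218×10^-7 m⁴.
T_max = τ_allow·J/r = 9.24×10^7 × 1.218×10^-7 / 0.0172 = 654.2 N·m.
ω = 2π·11.3 = 71.00 rad/s, so P_max = T_max·ω = 4.645×10^4 W.

46.4 kW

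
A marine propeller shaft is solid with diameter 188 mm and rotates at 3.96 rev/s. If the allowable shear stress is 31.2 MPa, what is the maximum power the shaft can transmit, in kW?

1010 kW

J = πd⁴/32 = π(0.188)⁴/32 = 1.226×10^-4 m⁴.
T_max = τ_allow·J/r = 3.12×10^7 × 1.226×10^-4 / 0.0940 = 40710 N·m.
ω = 2π·3.96 = 24.88 rad/s, so P_max = T_max·ω = 1.013×10^6 W.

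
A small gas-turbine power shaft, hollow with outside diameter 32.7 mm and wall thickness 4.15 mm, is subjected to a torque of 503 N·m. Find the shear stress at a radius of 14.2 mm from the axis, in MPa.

92.2 MPa

J = π(d_o⁴ − d_i⁴)/32 = π(0.0327⁴ − 0.0244⁴)/32 = 7.745×10^-8 m⁴.
Shear stress varies linearly with radius: τ = T·r/J = 503.0 × 0.0142 / 7.745×10^-8 = 9.222×10^7 Pa.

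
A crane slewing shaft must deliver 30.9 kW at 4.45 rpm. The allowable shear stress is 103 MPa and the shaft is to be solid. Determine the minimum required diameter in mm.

ω = 2π·4.45/60 = 0.4660 rad/s, so T = P/ω = 30.9×10³ / 0.4660 = 66310 N·m.
For a solid shaft τ_max = 16T/(πd³), so d = (16T/(π τ_allow))^(1/3) = (16·66310/(π·1.03×10^8))^(1/3) = 0.1486 m.

149 mm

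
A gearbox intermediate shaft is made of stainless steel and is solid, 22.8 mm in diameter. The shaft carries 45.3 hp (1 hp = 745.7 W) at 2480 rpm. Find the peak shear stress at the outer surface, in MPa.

ω = 2π·2480/60 = 259.7 rad/s, so T = P/ω = 45.3×745.7 / 259.7 = 130.1 N·m.
J = πd⁴/32 = π(0.0228)⁴/32 = 2.653×10^-8 m⁴.
τ_max = T·r/J = 130.1 × 0.0114 / 2.653×10^-8 = 5.589×10^7 Pa.

55.9 MPa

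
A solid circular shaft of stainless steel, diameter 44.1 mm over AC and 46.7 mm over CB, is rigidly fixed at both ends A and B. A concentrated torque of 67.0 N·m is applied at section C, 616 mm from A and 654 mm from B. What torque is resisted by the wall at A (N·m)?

Compatibility: T_A·a/J_AC = T_B·b/J_CB with T_A + T_B = T₀.
J_AC = 3.71×10^-7 m⁴, J_CB = 4.67×10^-7 m⁴, so T_A = T₀·(J_AC/a)/((J_AC/a)+(J_CB/b)) = 30.67 N·m, T_B = 36.33 N·m.

30.7 N·m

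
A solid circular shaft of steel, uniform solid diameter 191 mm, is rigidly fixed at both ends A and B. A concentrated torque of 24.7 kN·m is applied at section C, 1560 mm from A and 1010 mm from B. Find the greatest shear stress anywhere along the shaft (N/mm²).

With uniform GJ and both ends fixed, compatibility θ_AC = θ_CB gives T_A·a = T_B·b, together with T_A + T_B = T₀.
T_A = T₀·b/(a+b) = 24700·1010/2570 = 9707 N·m; T_B = 14990 N·m.
τ in each portion: τ_AC = 7.10×10^6 Pa, τ_CB = 1.10×10^7 Pa; maximum is in CB.
τ_max = T_CB·r/J = 14990·0.0955/1.31×10^-4 = 1.096×10^7 Pa.

11.0 N/mm²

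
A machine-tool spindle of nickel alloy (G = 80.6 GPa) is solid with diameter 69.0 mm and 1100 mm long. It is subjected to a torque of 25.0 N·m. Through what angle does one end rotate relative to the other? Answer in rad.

1.53e-4 rad

J = πd⁴/32 = π(0.0690)⁴/32 = 2.225×10^-6 m⁴.
θ = T·L/(G·J) = 25.00 × 1.10 / (80.6×10⁹ × 2.225×10^-6) = 1.533×10^-4 rad.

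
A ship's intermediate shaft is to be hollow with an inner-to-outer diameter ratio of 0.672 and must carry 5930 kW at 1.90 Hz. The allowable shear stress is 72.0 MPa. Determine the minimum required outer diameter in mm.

ω = 2π·1.90 = 11.94 rad/s, so T = P/ω = 5930×10³ / 11.94 = 496700 N·m.
For a hollow shaft with d_i/d_o = 0.672: τ_max = 16T/(π d_o³ (1−k⁴)), so d_o = [16T/(π τ_allow (1−k⁴))]^(1/3) = [16·496700/(π·7.20×10^7·0.7961)]^(1/3) = 0.3534 m.

353 mm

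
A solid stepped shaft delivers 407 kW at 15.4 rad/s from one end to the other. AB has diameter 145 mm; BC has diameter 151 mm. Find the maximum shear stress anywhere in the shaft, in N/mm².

ω = 15.4 rad/s, so T = P/ω = 407×10³ / 15.40 = 26430 N·m.
Under the same torque, τ_max = 16T/(πd³) is largest where d is smallest — segment AB (d = 145 mm).
τ_max = 16·26430/(π·(0.145)³) = 4.415×10^7 Pa.

44.2 N/mm²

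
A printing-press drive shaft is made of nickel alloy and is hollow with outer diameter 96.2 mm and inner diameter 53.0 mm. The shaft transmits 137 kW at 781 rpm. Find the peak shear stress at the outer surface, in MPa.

10.6 MPa

ω = 2π·781/60 = 81.79 rad/s, so T = P/ω = 137×10³ / 81.79 = 1675 N·m.
J = π(d_o⁴ − d_i⁴)/32 = π(0.0962⁴ − 0.0530⁴)/32 = 7.633×10^-6 m⁴.
τ_max = T·r/J = 1675 × 0.0481 / 7.633×10^-6 = 1.056×10^7 Pa.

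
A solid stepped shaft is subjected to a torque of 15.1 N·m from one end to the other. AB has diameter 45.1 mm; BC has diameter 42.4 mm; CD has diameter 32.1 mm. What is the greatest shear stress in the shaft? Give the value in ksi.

0.337 ksi

Under the same torque, τ_max = 16T/(πd³) is largest where d is smallest — segment CD (d = 32.1 mm).
τ_max = 16·15.10/(π·(0.0321)³) = 2.325×10^6 Pa.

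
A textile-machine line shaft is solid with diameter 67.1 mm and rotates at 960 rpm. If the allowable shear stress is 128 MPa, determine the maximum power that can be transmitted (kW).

763 kW

J = πd⁴/32 = π(0.0671)⁴/32 = 1.990×10^-6 m⁴.
T_max = τ_allow·J/r = 1.28×10^8 × 1.990×10^-6 / 0.0335 = 7593 N·m.
ω = 2π·960/60 = 100.5 rad/s, so P_max = T_max·ω = 7.633×10^5 W.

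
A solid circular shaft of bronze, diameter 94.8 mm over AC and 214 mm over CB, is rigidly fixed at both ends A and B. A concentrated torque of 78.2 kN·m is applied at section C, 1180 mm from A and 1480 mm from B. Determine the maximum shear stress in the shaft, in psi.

5620 psi

Compatibility: T_A·a/J_AC = T_B·b/J_CB with T_A + T_B = T₀.
J_AC = 7.93×10^-6 m⁴, J_CB = 2.06×10^-4 m⁴, so T_A = T₀·(J_AC/a)/((J_AC/a)+(J_CB/b)) = 3603 N·m, T_B = 74600 N·m.
τ in each portion: τ_AC = 2.15×10^7 Pa, τ_CB = 3.88×10^7 Pa; maximum is in CB.
τ_max = T_CB·r/J = 74600·0.107/2.06×10^-4 = 3.877×10^7 Pa.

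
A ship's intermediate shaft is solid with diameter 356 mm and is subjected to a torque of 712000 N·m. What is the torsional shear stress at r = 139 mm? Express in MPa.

J = πd⁴/32 = π(0.356)⁴/32 = 1.577×10^-3 m⁴.
Shear stress varies linearly with radius: τ = T·r/J = 712000 × 0.139 / 1.577×10^-3 = 6.276×10^7 Pa.

62.8 MPa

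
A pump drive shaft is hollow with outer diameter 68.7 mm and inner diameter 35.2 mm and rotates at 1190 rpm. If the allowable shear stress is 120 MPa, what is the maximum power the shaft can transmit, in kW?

886 kW

J = π(d_o⁴ − d_i⁴)/32 = π(0.0687⁴ − 0.0352⁴)/32 = 2.036×10^-6 m⁴.
T_max = τ_allow·J/r = 1.20×10^8 × 2.036×10^-6 / 0.0343 = 7113 N·m.
ω = 2π·1190/60 = 124.6 rad/s, so P_max = T_max·ω = 8.864×10^5 W.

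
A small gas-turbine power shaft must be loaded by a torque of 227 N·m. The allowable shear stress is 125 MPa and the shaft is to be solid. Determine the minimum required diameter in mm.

For a solid shaft τ_max = 16T/(πd³), so d = (16T/(π τ_allow))^(1/3) = (16·227.0/(π·1.25×10^8))^(1/3) = 0.02099 m.

21.0 mm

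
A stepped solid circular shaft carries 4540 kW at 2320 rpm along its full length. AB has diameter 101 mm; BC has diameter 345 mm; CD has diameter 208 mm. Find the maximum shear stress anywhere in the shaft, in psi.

ω = 2π·2320/60 = 242.9 rad/s, so T = P/ω = 4540×10³ / 242.9 = 18690 N·m.
Under the same torque, τ_max = 16T/(πd³) is largest where d is smallest — segment AB (d = 101 mm).
τ_max = 16·18690/(π·(0.101)³) = 9.237×10^7 Pa.

13400 psi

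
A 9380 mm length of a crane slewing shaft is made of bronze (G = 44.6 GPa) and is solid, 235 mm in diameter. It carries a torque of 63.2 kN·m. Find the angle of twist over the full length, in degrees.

2.54°

J = πd⁴/32 = π(0.235)⁴/32 = 2.994×10^-4 m⁴.
θ = T·L/(G·J) = 63200 × 9.38 / (44.6×10⁹ × 2.994×10^-4) = 0.04439 rad.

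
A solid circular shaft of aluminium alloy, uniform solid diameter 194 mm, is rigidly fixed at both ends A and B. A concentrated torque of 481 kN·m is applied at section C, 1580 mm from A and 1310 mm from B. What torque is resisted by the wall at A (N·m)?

With uniform GJ and both ends fixed, compatibility θ_AC = θ_CB gives T_A·a = T_B·b, together with T_A + T_B = T₀.
T_A = T₀·b/(a+b) = 481000·1310/2890 = 218000 N·m; T_B = 263000 N·m.

218000 N·m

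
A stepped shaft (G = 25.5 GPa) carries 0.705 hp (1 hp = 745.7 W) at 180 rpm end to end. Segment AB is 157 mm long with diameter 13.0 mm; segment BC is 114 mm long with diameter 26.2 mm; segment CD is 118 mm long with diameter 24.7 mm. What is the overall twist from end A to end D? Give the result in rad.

0.0675 rad

ω = 2π·180/60 = 18.85 rad/s, so T = P/ω = 0.705×745.7 / 18.85 = 27.89 N·m.
J_AB = π(0.0130)⁴/32 = 2.80×10^-9 m⁴; J_BC = π(0.0262)⁴/32 = 4.63×10^-8 m⁴; J_CD = π(0.0247)⁴/32 = 3.65×10^-8 m⁴.
θ = (T/G)·Σ L_i/J_i = (27.89/25.5×10⁹)·(0.157/2.80×10^-9 + 0.114/4.63×10^-8 + 0.118/3.65×10^-8) = 0.06747 rad.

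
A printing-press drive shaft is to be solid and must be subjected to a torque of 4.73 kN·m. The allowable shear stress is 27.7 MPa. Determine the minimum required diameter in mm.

95.5 mm

For a solid shaft τ_max = 16T/(πd³), so d = (16T/(π τ_allow))^(1/3) = (16·4730/(π·2.77×10^7))^(1/3) = 0.09545 m.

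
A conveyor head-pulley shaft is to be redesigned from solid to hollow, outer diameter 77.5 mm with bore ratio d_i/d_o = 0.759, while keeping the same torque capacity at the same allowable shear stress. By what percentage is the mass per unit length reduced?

44.5 %

Equal τ_max and T ⇒ the solid shaft needs d_s³ = d_o³(1−k⁴), so d_s = 77.5·(1−0.759⁴)^(1/3) = 67.75 mm.
Area ratio A_h/A_s = d_o²(1−k²)/d_s² = (1−k²)/(1−k⁴)^(2/3) = 0.5547.
Mass saving = 1 − 0.5547 = 44.5 %.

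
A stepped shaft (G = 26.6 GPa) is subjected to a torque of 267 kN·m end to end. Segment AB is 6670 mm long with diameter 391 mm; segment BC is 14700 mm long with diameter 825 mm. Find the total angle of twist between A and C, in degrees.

1.86°

J_AB = π(0.391)⁴/32 = 2.29×10^-3 m⁴; J_BC = π(0.825)⁴/32 = 0.0455 m⁴.
θ = (T/G)·Σ L_i/J_i = (267000/26.6×10⁹)·(6.67/2.29×10^-3 + 14.7/0.0455) = 0.03242 rad.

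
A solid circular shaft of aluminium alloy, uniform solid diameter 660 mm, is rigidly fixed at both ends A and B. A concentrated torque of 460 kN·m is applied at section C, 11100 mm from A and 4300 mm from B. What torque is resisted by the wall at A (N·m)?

128000 N·m

With uniform GJ and both ends fixed, compatibility θ_AC = θ_CB gives T_A·a = T_B·b, together with T_A + T_B = T₀.
T_A = T₀·b/(a+b) = 460000·4300/15400 = 128400 N·m; T_B = 331600 N·m.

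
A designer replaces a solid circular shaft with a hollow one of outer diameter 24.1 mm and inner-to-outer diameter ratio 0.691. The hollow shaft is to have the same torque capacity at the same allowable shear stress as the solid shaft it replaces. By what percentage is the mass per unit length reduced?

37.9 %

Equal τ_max and T ⇒ the solid shaft needs d_s³ = d_o³(1−k⁴), so d_s = 24.1·(1−0.691⁴)^(1/3) = 22.11 mm.
Area ratio A_h/A_s = d_o²(1−k²)/d_s² = (1−k²)/(1−k⁴)^(2/3) = 0.6209.
Mass saving = 1 − 0.6209 = 37.9 %.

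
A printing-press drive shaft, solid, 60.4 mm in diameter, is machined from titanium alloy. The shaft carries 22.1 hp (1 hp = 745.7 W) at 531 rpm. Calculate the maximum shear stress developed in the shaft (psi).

994 psi

ω = 2π·531/60 = 55.61 rad/s, so T = P/ω = 22.1×745.7 / 55.61 = 296.4 N·m.
J = πd⁴/32 = π(0.0604)⁴/32 = 1.307×10^-6 m⁴.
τ_max = T·r/J = 296.4 × 0.0302 / 1.307×10^-6 = 6.850×10^6 Pa.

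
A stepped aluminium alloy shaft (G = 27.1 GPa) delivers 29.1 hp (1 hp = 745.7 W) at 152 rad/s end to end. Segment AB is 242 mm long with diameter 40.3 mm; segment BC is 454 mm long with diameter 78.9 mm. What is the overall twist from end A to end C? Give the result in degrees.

ω = 152 rad/s, so T = P/ω = 29.1×745.7 / 152.0 = 142.8 N·m.
J_AB = π(0.0403)⁴/32 = 2.59×10^-7 m⁴; J_BC = π(0.0789)⁴/32 = 3.80×10^-6 m⁴.
θ = (T/G)·Σ L_i/J_i = (142.8/27.1×10⁹)·(0.242/2.59×10^-7 + 0.454/3.80×10^-6) = 5.552×10^-3 rad.

0.318°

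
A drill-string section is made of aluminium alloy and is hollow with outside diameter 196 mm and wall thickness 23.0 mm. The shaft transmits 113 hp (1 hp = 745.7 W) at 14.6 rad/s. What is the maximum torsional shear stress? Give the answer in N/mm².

5.94 N/mm²

ω = 14.6 rad/s, so T = P/ω = 113×745.7 / 14.60 = 5772 N·m.
J = π(d_o⁴ − d_i⁴)/32 = π(0.196⁴ − 0.150⁴)/32 = 9.518×10^-5 m⁴.
τ_max = T·r/J = 5772 × 0.0980 / 9.518×10^-5 = 5.942×10^6 Pa.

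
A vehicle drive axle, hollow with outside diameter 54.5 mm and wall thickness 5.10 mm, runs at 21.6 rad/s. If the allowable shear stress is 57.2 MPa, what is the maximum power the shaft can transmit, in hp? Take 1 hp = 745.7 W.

29.7 hp

J = π(d_o⁴ − d_i⁴)/32 = π(0.0545⁴ − 0.0443⁴)/32 = 4.880×10^-7 m⁴.
T_max = τ_allow·J/r = 5.72×10^7 × 4.880×10^-7 / 0.0272 = 1024 N·m.
ω = 21.6 rad/s, so P_max = T_max·ω = 2.213×10^4 W.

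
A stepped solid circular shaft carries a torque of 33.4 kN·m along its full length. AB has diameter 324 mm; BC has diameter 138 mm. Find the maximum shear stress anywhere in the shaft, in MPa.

64.7 MPa

Under the same torque, τ_max = 16T/(πd³) is largest where d is smallest — segment BC (d = 138 mm).
τ_max = 16·33400/(π·(0.138)³) = 6.473×10^7 Pa.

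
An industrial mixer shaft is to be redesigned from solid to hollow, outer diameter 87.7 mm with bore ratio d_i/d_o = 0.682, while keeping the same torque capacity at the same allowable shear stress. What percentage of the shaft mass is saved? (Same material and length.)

37.1 %

Equal τ_max and T ⇒ the solid shaft needs d_s³ = d_o³(1−k⁴), so d_s = 87.7·(1−0.682⁴)^(1/3) = 80.86 mm.
Area ratio A_h/A_s = d_o²(1−k²)/d_s² = (1−k²)/(1−k⁴)^(2/3) = 0.6293.
Mass saving = 1 − 0.6293 = 37.1 %.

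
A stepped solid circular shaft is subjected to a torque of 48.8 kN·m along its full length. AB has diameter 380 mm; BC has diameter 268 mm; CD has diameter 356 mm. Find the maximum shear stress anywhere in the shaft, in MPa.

Under the same torque, τ_max = 16T/(πd³) is largest where d is smallest — segment BC (d = 268 mm).
τ_max = 16·48800/(π·(0.268)³) = 1.291×10^7 Pa.

12.9 MPa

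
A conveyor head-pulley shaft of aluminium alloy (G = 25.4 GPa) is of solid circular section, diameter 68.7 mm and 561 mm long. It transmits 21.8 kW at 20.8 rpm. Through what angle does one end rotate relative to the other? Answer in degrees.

5.79°

ω = 2π·20.8/60 = 2.178 rad/s, so T = P/ω = 21.8×10³ / 2.178 = 10010 N·m.
J = πd⁴/32 = π(0.0687)⁴/32 = 2.187×10^-6 m⁴.
θ = T·L/(G·J) = 10010 × 0.561 / (25.4×10⁹ × 2.187×10^-6) = 0.1011 rad.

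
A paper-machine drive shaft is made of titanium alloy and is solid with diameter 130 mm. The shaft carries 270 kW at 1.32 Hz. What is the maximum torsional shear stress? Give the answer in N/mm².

ω = 2π·1.32 = 8.294 rad/s, so T = P/ω = 270×10³ / 8.294 = 32550 N·m.
J = πd⁴/32 = π(0.130)⁴/32 = 2.804×10^-5 m⁴.
τ_max = T·r/J = 32550 × 0.0650 / 2.804×10^-5 = 7.547×10^7 Pa.

75.5 N/mm²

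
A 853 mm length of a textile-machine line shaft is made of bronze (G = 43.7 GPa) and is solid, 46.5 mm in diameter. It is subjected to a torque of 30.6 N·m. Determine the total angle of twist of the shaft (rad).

0.00130 rad

J = πd⁴/32 = π(0.0465)⁴/32 = 4.590×10^-7 m⁴.
θ = T·L/(G·J) = 30.60 × 0.853 / (43.7×10⁹ × 4.590×10^-7) = 1.301×10^-3 rad.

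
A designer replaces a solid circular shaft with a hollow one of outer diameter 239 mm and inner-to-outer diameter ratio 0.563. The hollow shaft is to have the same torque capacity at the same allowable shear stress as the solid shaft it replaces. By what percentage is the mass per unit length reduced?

Equal τ_max and T ⇒ the solid shaft needs d_s³ = d_o³(1−k⁴), so d_s = 239·(1−0.563⁴)^(1/3) = 230.7 mm.
Area ratio A_h/A_s = d_o²(1−k²)/d_s² = (1−k²)/(1−k⁴)^(2/3) = 0.7330.
Mass saving = 1 − 0.7330 = 26.7 %.

26.7 %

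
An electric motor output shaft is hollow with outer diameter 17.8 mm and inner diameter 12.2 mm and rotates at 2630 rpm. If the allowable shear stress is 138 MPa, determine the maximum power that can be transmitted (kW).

J = π(d_o⁴ − d_i⁴)/32 = π(0.0178⁴ − 0.0122⁴)/32 = 7.681×10^-9 m⁴.
T_max = τ_allow·J/r = 1.38×10^8 × 7.681×10^-9 / 0.00890 = 119.1 N·m.
ω = 2π·2630/60 = 275.4 rad/s, so P_max = T_max·ω = 3.280×10^4 W.

32.8 kW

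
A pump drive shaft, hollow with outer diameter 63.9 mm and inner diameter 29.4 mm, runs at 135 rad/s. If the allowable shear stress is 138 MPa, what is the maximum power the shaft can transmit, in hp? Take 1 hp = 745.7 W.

1220 hp

J = π(d_o⁴ − d_i⁴)/32 = π(0.0639⁴ − 0.0294⁴)/32 = 1.563×10^-6 m⁴.
T_max = τ_allow·J/r = 1.38×10^8 × 1.563×10^-6 / 0.0319 = 6753 N·m.
ω = 135 rad/s, so P_max = T_max·ω = 9.117×10^5 W.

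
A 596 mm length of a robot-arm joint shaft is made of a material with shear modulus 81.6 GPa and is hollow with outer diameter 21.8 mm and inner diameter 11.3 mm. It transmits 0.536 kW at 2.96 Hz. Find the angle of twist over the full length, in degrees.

ω = 2π·2.96 = 18.60 rad/s, so T = P/ω = 0.536×10³ / 18.60 = 28.82 N·m.
J = π(d_o⁴ − d_i⁴)/32 = π(0.0218⁴ − 0.0113⁴)/32 = 2.057×10^-8 m⁴.
θ = T·L/(G·J) = 28.82 × 0.596 / (81.6×10⁹ × 2.057×10^-8) = 0.01023 rad.

0.586°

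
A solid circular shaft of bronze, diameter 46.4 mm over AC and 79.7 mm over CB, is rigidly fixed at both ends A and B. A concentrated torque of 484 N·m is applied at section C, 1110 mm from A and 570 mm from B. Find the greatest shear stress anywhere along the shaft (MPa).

4.60 MPa

Compatibility: T_A·a/J_AC = T_B·b/J_CB with T_A + T_B = T₀.
J_AC = 4.55×10^-7 m⁴, J_CB = 3.96×10^-6 m⁴, so T_A = T₀·(J_AC/a)/((J_AC/a)+(J_CB/b)) = 26.96 N·m, T_B = 457.0 N·m.
τ in each portion: τ_AC = 1.37×10^6 Pa, τ_CB = 4.60×10^6 Pa; maximum is in CB.
τ_max = T_CB·r/J = 457.0·0.0399/3.96×10^-6 = 4.598×10^6 Pa.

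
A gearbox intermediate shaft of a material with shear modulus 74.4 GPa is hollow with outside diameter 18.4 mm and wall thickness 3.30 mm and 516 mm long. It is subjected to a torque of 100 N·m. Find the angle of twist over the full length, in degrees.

4.25°

J = π(d_o⁴ − d_i⁴)/32 = π(0.0184⁴ − 0.0118⁴)/32 = 9.350×10^-9 m⁴.
θ = T·L/(G·J) = 100.0 × 0.516 / (74.4×10⁹ × 9.350×10^-9) = 0.07418 rad.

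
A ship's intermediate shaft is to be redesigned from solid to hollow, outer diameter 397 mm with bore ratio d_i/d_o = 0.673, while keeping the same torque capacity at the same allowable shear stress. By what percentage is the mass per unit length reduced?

Equal τ_max and T ⇒ the solid shaft needs d_s³ = d_o³(1−k⁴), so d_s = 397·(1−0.673⁴)^(1/3) = 367.8 mm.
Area ratio A_h/A_s = d_o²(1−k²)/d_s² = (1−k²)/(1−k⁴)^(2/3) = 0.6376.
Mass saving = 1 − 0.6376 = 36.2 %.

36.2 %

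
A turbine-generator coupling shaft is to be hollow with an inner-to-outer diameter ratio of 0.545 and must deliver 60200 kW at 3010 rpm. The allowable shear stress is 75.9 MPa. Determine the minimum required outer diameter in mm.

241 mm

ω = 2π·3010/60 = 315.2 rad/s, so T = P/ω = 60200×10³ / 315.2 = 191000 N·m.
For a hollow shaft with d_i/d_o = 0.545: τ_max = 16T/(π d_o³ (1−k⁴)), so d_o = [16T/(π τ_allow (1−k⁴))]^(1/3) = [16·191000/(π·7.59×10^7·0.9118)]^(1/3) = 0.2413 m.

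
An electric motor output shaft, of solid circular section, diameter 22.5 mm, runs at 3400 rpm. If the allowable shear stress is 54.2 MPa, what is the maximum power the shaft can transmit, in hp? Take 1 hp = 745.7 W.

57.9 hp

J = πd⁴/32 = π(0.0225)⁴/32 = 2.516×10^-8 m⁴.
T_max = τ_allow·J/r = 5.42×10^7 × 2.516×10^-8 / 0.0112 = 121.2 N·m.
ω = 2π·3400/60 = 356.0 rad/s, so P_max = T_max·ω = 4.316×10^4 W.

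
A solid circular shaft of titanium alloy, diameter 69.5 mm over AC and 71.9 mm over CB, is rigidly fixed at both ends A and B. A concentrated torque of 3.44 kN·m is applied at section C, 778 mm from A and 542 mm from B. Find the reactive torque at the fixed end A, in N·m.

Compatibility: T_A·a/J_AC = T_B·b/J_CB with T_A + T_B = T₀.
J_AC = 2.29×10^-6 m⁴, J_CB = 2.62×10^-6 m⁴, so T_A = T₀·(J_AC/a)/((J_AC/a)+(J_CB/b)) = 1301 N·m, T_B = 2139 N·m.

1300 N·m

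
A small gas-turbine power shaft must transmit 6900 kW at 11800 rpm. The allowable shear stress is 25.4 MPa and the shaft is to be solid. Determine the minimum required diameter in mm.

104 mm

ω = 2π·11800/60 = 1236 rad/s, so T = P/ω = 6900×10³ / 1236 = 5584 N·m.
For a solid shaft τ_max = 16T/(πd³), so d = (16T/(π τ_allow))^(1/3) = (16·5584/(π·2.54×10^7))^(1/3) = 0.1038 m.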